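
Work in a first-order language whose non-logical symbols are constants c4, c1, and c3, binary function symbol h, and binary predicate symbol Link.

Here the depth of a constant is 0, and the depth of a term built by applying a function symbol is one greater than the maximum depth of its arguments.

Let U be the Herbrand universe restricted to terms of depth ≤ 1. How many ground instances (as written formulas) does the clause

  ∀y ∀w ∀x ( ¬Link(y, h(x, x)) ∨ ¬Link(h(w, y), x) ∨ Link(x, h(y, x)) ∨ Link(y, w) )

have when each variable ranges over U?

1728

Ground terms of depth ≤ 1:
  Let N_k count ground terms of depth at most k. Each non-constant term of depth ≤ k is some function symbol applied to depth-≤(k−1) arguments, giving N_k = 3 + N_{k-1}^2.
  N_0 = 3
  N_1 = 3 + 3^2 = 12
So there are 12 ground terms available for substitution.
There are 3 variables to instantiate (y, w, x), each occurring in at least one literal, so different choices give different ground instances.
Number of ground instances = 12^3 = 1728.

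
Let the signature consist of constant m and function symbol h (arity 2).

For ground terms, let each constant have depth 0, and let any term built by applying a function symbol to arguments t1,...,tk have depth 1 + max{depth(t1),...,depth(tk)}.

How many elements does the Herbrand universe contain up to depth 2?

5

Count level by level. With function symbols h/2, the terms of depth ≤ k are the 1 constant together with each function applied to depth-≤(k−1) tuples, so N_k = 1 + N_{k-1}^2.
N_0 = 1
N_1 = 1 + 1^2 = 2
N_2 = 1 + 2^2 = 5
Explicitly: m, h(m, m), h(m, h(m, m)), h(h(m, m), m), h(h(m, m), h(m, m)).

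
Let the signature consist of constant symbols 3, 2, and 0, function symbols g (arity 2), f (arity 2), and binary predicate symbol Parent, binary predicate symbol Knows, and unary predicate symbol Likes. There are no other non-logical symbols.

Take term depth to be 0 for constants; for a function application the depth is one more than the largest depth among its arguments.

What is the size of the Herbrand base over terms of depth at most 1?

903

First count ground terms of depth ≤ 1.
Let N_k = |{terms of depth ≤ k}|. Then N_0 = 3 and N_k = 3 + N_{k-1}^2 + N_{k-1}^2 for k ≥ 1 (one summand per function symbol, arity giving the exponent).
N_0 = 3
N_1 = 3 + 3^2 + 3^2 = 21
So |H| = 21.
A ground atom is a predicate applied to a tuple of terms from H, so the count is the sum over predicates of |H|^arity:
  Parent: 21^2 = 441;  Knows: 21^2 = 441;  Likes: 21
Total ground atoms: 441 + 441 + 21 = 903.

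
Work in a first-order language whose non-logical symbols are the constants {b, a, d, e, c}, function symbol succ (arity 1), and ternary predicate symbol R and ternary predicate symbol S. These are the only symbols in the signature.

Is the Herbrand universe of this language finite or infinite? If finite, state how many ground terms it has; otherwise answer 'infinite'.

The signature has at least one function symbol (succ, arity 1) and at least one constant (b).
Iterating succ gives infinitely many distinct ground terms: b, succ(b), succ(succ(b)), ...
So the Herbrand universe is infinite.

infinite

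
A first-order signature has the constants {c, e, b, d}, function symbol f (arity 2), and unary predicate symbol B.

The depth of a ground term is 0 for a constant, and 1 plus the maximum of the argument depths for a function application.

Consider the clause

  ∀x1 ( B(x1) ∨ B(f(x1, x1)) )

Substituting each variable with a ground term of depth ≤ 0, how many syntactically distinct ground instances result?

Ground terms of depth ≤ 0:
  If N_k denotes the number of depth-≤k ground terms, the 4 constants give N_0 = 4, and each function symbol of arity r contributes N_{k-1}^r new terms at level k: N_k = 4 + N_{k-1}^2.
  N_0 = 4
So there are 4 ground terms available for substitution.
The variable x1 ranges independently over the available ground terms, and distinct assignments produce distinct instances.
Number of ground instances = 4.

4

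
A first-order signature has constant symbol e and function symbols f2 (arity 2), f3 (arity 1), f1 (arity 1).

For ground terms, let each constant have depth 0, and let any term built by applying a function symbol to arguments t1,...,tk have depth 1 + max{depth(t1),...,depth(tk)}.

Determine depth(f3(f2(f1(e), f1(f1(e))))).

4

depth(f1(e)) = 1 + depth(e) = 1 + 0 = 1
depth(f1(f1(e))) = 1 + depth(f1(e)) = 1 + 1 = 2
depth(f2(f1(e), f1(f1(e)))) = 1 + max(1, 2) = 3
depth(f3(f2(f1(e), f1(f1(e))))) = 1 + depth(f2(f1(e), f1(f1(e)))) = 1 + 3 = 4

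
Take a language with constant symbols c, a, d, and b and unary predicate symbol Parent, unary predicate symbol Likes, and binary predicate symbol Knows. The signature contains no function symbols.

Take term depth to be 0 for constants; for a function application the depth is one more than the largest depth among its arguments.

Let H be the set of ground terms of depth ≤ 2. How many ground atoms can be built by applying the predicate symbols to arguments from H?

First count ground terms of depth ≤ 2.
With no function symbols every ground term is a constant, so there are exactly 4 ground terms at every depth bound.
N_0 = 4
N_1 = 4
N_2 = 4
Explicitly: c, a, d, b.
So |H| = 4.
Each predicate of arity r yields |H|^r ground atoms (one per choice of an r-tuple from H):
  Parent: 4;  Likes: 4;  Knows: 4^2 = 16
Total ground atoms: 4 + 4 + 16 = 24.

24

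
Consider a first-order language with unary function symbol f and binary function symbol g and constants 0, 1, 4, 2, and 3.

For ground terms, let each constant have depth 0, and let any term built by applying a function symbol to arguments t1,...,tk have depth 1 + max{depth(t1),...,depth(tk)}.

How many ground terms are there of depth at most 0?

Let N_k = |{terms of depth ≤ k}|. Then N_0 = 5 and N_k = 5 + N_{k-1} + N_{k-1}^2 for k ≥ 1 (one summand per function symbol, arity giving the exponent).
N_0 = 5

5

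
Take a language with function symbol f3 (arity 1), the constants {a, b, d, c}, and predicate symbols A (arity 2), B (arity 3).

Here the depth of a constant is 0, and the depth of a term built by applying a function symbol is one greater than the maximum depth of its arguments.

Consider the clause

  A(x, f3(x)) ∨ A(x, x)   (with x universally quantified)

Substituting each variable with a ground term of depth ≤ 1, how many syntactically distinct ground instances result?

8

Ground terms of depth ≤ 1:
  Write N_k for the number of ground terms of depth ≤ k. A term of depth ≤ k is either a constant or a function symbol applied to arguments of depth ≤ k−1, so N_k = 4 + N_{k-1}.
  N_0 = 4
  N_1 = 4 + 4 = 8
So there are 8 ground terms available for substitution.
There is 1 variable to instantiate (x),  occurring in at least one literal, so different choices give different ground instances.
Number of ground instances = 8.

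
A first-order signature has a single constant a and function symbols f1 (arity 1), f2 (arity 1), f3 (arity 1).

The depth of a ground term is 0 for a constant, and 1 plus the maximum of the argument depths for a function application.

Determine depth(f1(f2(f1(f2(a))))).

4

depth(f2(a)) = 1 + depth(a) = 1 + 0 = 1
depth(f1(f2(a))) = 1 + depth(f2(a)) = 1 + 1 = 2
depth(f2(f1(f2(a)))) = 1 + depth(f1(f2(a))) = 1 + 2 = 3
depth(f1(f2(f1(f2(a))))) = 1 + depth(f2(f1(f2(a)))) = 1 + 3 = 4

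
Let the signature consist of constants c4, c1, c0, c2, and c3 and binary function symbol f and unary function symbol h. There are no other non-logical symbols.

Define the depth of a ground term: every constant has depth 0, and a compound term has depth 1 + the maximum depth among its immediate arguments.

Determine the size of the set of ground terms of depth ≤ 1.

35

If N_k denotes the number of depth-≤k ground terms, the 5 constants give N_0 = 5, and each function symbol of arity r contributes N_{k-1}^r new terms at level k: N_k = 5 + N_{k-1}^2 + N_{k-1}.
N_0 = 5
N_1 = 5 + 5^2 + 5 = 35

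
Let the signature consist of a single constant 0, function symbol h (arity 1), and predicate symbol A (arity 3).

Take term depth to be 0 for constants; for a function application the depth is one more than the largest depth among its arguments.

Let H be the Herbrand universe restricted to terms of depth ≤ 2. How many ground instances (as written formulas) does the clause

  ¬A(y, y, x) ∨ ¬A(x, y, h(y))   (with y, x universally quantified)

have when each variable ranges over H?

Ground terms of depth ≤ 2:
  If N_k denotes the number of depth-≤k ground terms, the 1 constant gives N_0 = 1, and each function symbol of arity r contributes N_{k-1}^r new terms at level k: N_k = 1 + N_{k-1}.
  N_0 = 1
  N_1 = 1 + 1 = 2
  N_2 = 1 + 2 = 3
So there are 3 ground terms available for substitution.
The clause has 2 distinct variables (y, x), each appearing in the body. In the free term algebra distinct substitutions yield syntactically distinct ground instances.
Number of ground instances = 3^2 = 9.

9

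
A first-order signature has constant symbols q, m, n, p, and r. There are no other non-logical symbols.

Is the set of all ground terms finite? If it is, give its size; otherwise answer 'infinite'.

5

There are no function symbols, so every ground term is one of the 5 constants.
The Herbrand universe is {q, m, n, p, r}, which is finite with 5 elements.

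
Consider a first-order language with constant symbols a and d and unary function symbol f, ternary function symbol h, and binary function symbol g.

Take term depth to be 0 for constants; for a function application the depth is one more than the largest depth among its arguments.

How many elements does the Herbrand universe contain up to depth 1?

16

If N_k denotes the number of depth-≤k ground terms, the 2 constants give N_0 = 2, and each function symbol of arity r contributes N_{k-1}^r new terms at level k: N_k = 2 + N_{k-1} + N_{k-1}^3 + N_{k-1}^2.
N_0 = 2
N_1 = 2 + 2 + 2^3 + 2^2 = 16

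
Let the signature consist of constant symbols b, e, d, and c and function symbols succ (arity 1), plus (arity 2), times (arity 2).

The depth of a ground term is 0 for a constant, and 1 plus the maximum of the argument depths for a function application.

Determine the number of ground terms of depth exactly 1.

36

Count level by level. With function symbols succ/1, plus/2, times/2, the terms of depth ≤ k are the 4 constants together with each function applied to depth-≤(k−1) tuples, so N_k = 4 + N_{k-1} + N_{k-1}^2 + N_{k-1}^2.
N_0 = 4
N_1 = 4 + 4 + 4^2 + 4^2 = 40
Terms of depth exactly 1: N_1 − N_0 = 40 − 4 = 36.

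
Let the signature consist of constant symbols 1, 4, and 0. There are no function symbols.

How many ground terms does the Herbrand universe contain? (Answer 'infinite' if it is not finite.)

There are no function symbols, so every ground term is one of the 3 constants.
The Herbrand universe is {1, 4, 0}, which is finite with 3 elements.

3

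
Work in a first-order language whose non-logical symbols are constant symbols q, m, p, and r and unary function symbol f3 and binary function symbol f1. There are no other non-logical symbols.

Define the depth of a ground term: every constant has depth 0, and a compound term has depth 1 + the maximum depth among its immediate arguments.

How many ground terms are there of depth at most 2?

If N_k denotes the number of depth-≤k ground terms, the 4 constants give N_0 = 4, and each function symbol of arity r contributes N_{k-1}^r new terms at level k: N_k = 4 + N_{k-1} + N_{k-1}^2.
N_0 = 4
N_1 = 4 + 4 + 4^2 = 24
N_2 = 4 + 24 + 24^2 = 604

604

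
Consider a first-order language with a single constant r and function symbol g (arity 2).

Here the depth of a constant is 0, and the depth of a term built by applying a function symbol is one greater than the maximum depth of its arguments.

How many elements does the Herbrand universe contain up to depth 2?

Let N_k count ground terms of depth at most k. Each non-constant term of depth ≤ k is some function symbol applied to depth-≤(k−1) arguments, giving N_k = 1 + N_{k-1}^2.
N_0 = 1
N_1 = 1 + 1^2 = 2
N_2 = 1 + 2^2 = 5
Explicitly: r, g(r, r), g(r, g(r, r)), g(g(r, r), r), g(g(r, r), g(r, r)).

5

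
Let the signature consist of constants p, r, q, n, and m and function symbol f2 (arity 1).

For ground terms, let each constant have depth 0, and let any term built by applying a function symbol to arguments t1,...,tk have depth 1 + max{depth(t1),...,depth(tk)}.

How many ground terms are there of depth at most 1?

Write N_k for the number of ground terms of depth ≤ k. A term of depth ≤ k is either a constant or a function symbol applied to arguments of depth ≤ k−1, so N_k = 5 + N_{k-1}.
N_0 = 5
N_1 = 5 + 5 = 10
Explicitly: p, r, q, n, m, f2(p), f2(r), f2(q), f2(n), f2(m).

10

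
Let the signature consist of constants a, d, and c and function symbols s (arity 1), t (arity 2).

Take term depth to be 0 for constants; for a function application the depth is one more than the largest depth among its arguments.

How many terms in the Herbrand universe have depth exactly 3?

59052

Write N_k for the number of ground terms of depth ≤ k. A term of depth ≤ k is either a constant or a function symbol applied to arguments of depth ≤ k−1, so N_k = 3 + N_{k-1} + N_{k-1}^2.
N_0 = 3
N_1 = 3 + 3 + 3^2 = 15
N_2 = 3 + 15 + 15^2 = 243
N_3 = 3 + 243 + 243^2 = 59295
Terms of depth exactly 3: N_3 − N_2 = 59295 − 243 = 59052.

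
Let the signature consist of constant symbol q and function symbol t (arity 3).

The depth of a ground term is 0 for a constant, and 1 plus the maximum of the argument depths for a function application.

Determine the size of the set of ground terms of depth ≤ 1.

Let N_k = |{terms of depth ≤ k}|. Then N_0 = 1 and N_k = 1 + N_{k-1}^3 for k ≥ 1 (one summand per function symbol, arity giving the exponent).
N_0 = 1
N_1 = 1 + 1^3 = 2

2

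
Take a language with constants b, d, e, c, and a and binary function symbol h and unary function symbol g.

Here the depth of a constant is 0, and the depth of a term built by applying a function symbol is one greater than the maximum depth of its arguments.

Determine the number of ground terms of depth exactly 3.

1600230

Count level by level. With function symbols h/2, g/1, the terms of depth ≤ k are the 5 constants together with each function applied to depth-≤(k−1) tuples, so N_k = 5 + N_{k-1}^2 + N_{k-1}.
N_0 = 5
N_1 = 5 + 5^2 + 5 = 35
N_2 = 5 + 35^2 + 35 = 1265
N_3 = 5 + 1265^2 + 1265 = 1601495
Terms of depth exactly 3: N_3 − N_2 = 1601495 − 1265 = 1600230.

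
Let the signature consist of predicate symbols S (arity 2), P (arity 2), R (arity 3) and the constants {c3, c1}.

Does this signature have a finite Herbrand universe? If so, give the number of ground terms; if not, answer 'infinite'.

There are no function symbols, so every ground term is one of the 2 constants.
The Herbrand universe is {c3, c1}, which is finite with 2 elements.

2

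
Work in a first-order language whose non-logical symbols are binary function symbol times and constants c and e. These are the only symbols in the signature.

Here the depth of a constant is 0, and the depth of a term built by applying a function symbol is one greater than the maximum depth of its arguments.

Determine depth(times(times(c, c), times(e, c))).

2

depth(times(c, c)) = 1 + max(0, 0) = 1
depth(times(e, c)) = 1 + max(0, 0) = 1
depth(times(times(c, c), times(e, c))) = 1 + max(1, 1) = 2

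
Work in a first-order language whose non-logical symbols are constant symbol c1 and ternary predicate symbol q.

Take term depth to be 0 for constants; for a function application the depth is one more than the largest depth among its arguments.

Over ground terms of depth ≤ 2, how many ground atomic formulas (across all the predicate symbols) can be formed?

First count ground terms of depth ≤ 2.
With no function symbols every ground term is a constant, so there is exactly 1 ground term at every depth bound.
N_0 = 1
N_1 = 1
N_2 = 1
Explicitly: c1.
So |H| = 1.
Each predicate of arity r yields |H|^r ground atoms (one per choice of an r-tuple from H):
  q: 1^3 = 1
Total ground atoms: 1.

1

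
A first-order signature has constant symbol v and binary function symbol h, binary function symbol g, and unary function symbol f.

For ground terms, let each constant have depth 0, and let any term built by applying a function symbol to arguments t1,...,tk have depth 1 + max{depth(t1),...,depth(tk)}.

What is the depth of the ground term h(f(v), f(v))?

depth(f(v)) = 1 + depth(v) = 1 + 0 = 1
depth(h(f(v), f(v))) = 1 + max(1, 1) = 2

2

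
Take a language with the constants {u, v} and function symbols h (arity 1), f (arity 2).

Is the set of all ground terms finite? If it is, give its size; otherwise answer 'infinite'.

infinite

The signature has at least one function symbol (h, arity 1) and at least one constant (u).
Iterating h gives infinitely many distinct ground terms: u, h(u), h(h(u)), ...
So the Herbrand universe is infinite.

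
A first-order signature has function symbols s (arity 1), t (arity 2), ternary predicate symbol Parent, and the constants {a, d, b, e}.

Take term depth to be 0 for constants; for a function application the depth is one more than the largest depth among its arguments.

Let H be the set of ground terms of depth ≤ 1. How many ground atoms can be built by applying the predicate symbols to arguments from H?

13824

First count ground terms of depth ≤ 1.
Let N_k count ground terms of depth at most k. Each non-constant term of depth ≤ k is some function symbol applied to depth-≤(k−1) arguments, giving N_k = 4 + N_{k-1} + N_{k-1}^2.
N_0 = 4
N_1 = 4 + 4 + 4^2 = 24
So |H| = 24.
For each predicate symbol, the number of ground atoms is |H| raised to its arity; summing:
  Parent: 24^3 = 13824
Total ground atoms: 13824.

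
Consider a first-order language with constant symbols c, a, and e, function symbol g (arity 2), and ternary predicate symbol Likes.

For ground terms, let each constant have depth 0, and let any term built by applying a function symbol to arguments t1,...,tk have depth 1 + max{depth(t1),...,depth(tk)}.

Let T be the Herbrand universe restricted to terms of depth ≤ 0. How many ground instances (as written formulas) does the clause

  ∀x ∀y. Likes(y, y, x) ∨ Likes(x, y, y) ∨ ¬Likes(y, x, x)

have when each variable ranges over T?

9

Ground terms of depth ≤ 0:
  Let N_k = |{terms of depth ≤ k}|. Then N_0 = 3 and N_k = 3 + N_{k-1}^2 for k ≥ 1 (one summand per function symbol, arity giving the exponent).
  N_0 = 3
  Explicitly: c, a, e.
So there are 3 ground terms available for substitution.
The body mentions every one of the 2 quantified variables; since ground terms form a free algebra, no two substitutions collapse to the same formula.
Number of ground instances = 3^2 = 9.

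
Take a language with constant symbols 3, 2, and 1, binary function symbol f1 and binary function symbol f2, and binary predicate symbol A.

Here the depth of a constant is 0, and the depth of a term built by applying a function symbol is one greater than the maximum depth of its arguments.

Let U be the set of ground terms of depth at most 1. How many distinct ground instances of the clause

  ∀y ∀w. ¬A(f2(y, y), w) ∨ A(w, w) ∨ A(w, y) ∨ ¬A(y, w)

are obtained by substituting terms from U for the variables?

Ground terms of depth ≤ 1:
  If N_k denotes the number of depth-≤k ground terms, the 3 constants give N_0 = 3, and each function symbol of arity r contributes N_{k-1}^r new terms at level k: N_k = 3 + N_{k-1}^2 + N_{k-1}^2.
  N_0 = 3
  N_1 = 3 + 3^2 + 3^2 = 21
So there are 21 ground terms available for substitution.
There are 2 variables to instantiate (y, w), each occurring in at least one literal, so different choices give different ground instances.
Number of ground instances = 21^2 = 441.

441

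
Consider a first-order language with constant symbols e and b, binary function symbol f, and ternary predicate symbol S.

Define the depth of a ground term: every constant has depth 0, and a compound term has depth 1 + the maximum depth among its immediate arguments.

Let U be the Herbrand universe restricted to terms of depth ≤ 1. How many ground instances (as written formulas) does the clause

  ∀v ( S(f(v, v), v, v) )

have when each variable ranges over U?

6

Ground terms of depth ≤ 1:
  Let N_k count ground terms of depth at most k. Each non-constant term of depth ≤ k is some function symbol applied to depth-≤(k−1) arguments, giving N_k = 2 + N_{k-1}^2.
  N_0 = 2
  N_1 = 2 + 2^2 = 6
So there are 6 ground terms available for substitution.
There is 1 variable to instantiate (v),  occurring in at least one literal, so different choices give different ground instances.
Number of ground instances = 6.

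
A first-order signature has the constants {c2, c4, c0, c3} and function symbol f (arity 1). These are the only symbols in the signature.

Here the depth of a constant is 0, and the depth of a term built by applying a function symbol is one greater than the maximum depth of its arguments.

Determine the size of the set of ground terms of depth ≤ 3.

16

Let N_k = |{terms of depth ≤ k}|. Then N_0 = 4 and N_k = 4 + N_{k-1} for k ≥ 1 (one summand per function symbol, arity giving the exponent).
N_0 = 4
N_1 = 4 + 4 = 8
N_2 = 4 + 8 = 12
N_3 = 4 + 12 = 16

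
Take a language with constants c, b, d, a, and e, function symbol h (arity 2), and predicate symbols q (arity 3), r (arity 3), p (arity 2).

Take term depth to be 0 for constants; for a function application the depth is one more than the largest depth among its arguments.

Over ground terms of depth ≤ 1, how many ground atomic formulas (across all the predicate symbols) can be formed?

54900

First count ground terms of depth ≤ 1.
If N_k denotes the number of depth-≤k ground terms, the 5 constants give N_0 = 5, and each function symbol of arity r contributes N_{k-1}^r new terms at level k: N_k = 5 + N_{k-1}^2.
N_0 = 5
N_1 = 5 + 5^2 = 30
So |H| = 30.
For each predicate symbol, the number of ground atoms is |H| raised to its arity; summing:
  q: 30^3 = 27000;  r: 30^3 = 27000;  p: 30^2 = 900
Total ground atoms: 27000 + 27000 + 900 = 54900.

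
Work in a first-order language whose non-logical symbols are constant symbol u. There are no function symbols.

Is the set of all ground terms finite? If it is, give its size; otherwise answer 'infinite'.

There are no function symbols, so the only ground term is the single constant.
The Herbrand universe is {u}, finite with 1 element.

1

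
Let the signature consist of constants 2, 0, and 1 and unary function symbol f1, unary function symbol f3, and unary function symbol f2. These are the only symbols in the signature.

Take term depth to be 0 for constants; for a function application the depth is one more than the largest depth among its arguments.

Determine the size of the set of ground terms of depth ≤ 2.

Let N_k = |{terms of depth ≤ k}|. Then N_0 = 3 and N_k = 3 + N_{k-1} + N_{k-1} + N_{k-1} for k ≥ 1 (one summand per function symbol, arity giving the exponent).
N_0 = 3
N_1 = 3 + 3 + 3 + 3 = 12
N_2 = 3 + 12 + 12 + 12 = 39

39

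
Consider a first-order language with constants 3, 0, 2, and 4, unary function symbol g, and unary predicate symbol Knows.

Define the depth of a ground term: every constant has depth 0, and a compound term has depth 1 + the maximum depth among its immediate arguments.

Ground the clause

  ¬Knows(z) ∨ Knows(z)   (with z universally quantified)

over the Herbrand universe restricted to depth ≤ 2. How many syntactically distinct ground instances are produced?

12

Ground terms of depth ≤ 2:
  Count level by level. With function symbols g/1, the terms of depth ≤ k are the 4 constants together with each function applied to depth-≤(k−1) tuples, so N_k = 4 + N_{k-1}.
  N_0 = 4
  N_1 = 4 + 4 = 8
  N_2 = 4 + 8 = 12
  Explicitly: 3, 0, 2, 4, g(3), g(0), g(2), g(4), g(g(3)), g(g(0)), g(g(2)), g(g(4)).
So there are 12 ground terms available for substitution.
There is 1 variable to instantiate (z),  occurring in at least one literal, so different choices give different ground instances.
Number of ground instances = 12.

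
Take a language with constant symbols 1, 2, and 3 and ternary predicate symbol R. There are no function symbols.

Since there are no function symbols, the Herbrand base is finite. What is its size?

With no function symbols, the Herbrand universe is just the 3 constants.
Ground atoms per predicate: R: 3^3 = 27.
Herbrand base size = 27 = 27.

27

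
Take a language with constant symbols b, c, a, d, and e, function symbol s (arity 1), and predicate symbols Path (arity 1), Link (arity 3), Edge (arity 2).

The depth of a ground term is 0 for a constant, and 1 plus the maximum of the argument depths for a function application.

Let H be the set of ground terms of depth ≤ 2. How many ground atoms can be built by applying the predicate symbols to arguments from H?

First count ground terms of depth ≤ 2.
Count level by level. With function symbols s/1, the terms of depth ≤ k are the 5 constants together with each function applied to depth-≤(k−1) tuples, so N_k = 5 + N_{k-1}.
N_0 = 5
N_1 = 5 + 5 = 10
N_2 = 5 + 10 = 15
So |H| = 15.
A ground atom is a predicate applied to a tuple of terms from H, so the count is the sum over predicates of |H|^arity:
  Path: 15;  Link: 15^3 = 3375;  Edge: 15^2 = 225
Total ground atoms: 15 + 3375 + 225 = 3615.

3615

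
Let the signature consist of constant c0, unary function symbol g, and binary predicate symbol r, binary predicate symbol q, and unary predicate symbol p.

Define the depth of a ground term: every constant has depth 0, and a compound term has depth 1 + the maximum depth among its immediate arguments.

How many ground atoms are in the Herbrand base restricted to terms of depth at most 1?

First count ground terms of depth ≤ 1.
If N_k denotes the number of depth-≤k ground terms, the 1 constant gives N_0 = 1, and each function symbol of arity r contributes N_{k-1}^r new terms at level k: N_k = 1 + N_{k-1}.
N_0 = 1
N_1 = 1 + 1 = 2
So |H| = 2.
For each predicate symbol, the number of ground atoms is |H| raised to its arity; summing:
  r: 2^2 = 4;  q: 2^2 = 4;  p: 2
Total ground atoms: 4 + 4 + 2 = 10.

10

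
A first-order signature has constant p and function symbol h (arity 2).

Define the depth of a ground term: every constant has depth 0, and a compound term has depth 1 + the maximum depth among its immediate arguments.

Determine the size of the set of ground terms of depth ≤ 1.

Count level by level. With function symbols h/2, the terms of depth ≤ k are the 1 constant together with each function applied to depth-≤(k−1) tuples, so N_k = 1 + N_{k-1}^2.
N_0 = 1
N_1 = 1 + 1^2 = 2

2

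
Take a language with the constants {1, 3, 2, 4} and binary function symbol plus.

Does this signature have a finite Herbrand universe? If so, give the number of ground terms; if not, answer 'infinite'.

infinite

The signature has at least one function symbol (plus, arity 2) and at least one constant (1).
Iterating plus gives infinitely many distinct ground terms: 1, plus(1, 1), plus(plus(1, 1), plus(1, 1)), ...
So the Herbrand universe is infinite.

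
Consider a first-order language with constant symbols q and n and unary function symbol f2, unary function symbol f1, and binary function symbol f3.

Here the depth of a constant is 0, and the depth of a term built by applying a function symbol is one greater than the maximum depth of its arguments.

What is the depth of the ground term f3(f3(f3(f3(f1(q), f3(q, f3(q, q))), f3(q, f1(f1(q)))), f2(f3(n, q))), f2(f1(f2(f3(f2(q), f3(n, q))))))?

depth(f1(q)) = 1 + depth(q) = 1 + 0 = 1
depth(f3(q, q)) = 1 + max(0, 0) = 1
depth(f3(q, f3(q, q))) = 1 + max(0, 1) = 2
depth(f3(f1(q), f3(q, f3(q, q)))) = 1 + max(1, 2) = 3
depth(f1(f1(q))) = 1 + depth(f1(q)) = 1 + 1 = 2
depth(f3(q, f1(f1(q)))) = 1 + max(0, 2) = 3
depth(f3(f3(f1(q), f3(q, f3(q, q))), f3(q, f1(f1(q))))) = 1 + max(3, 3) = 4
depth(f3(n, q)) = 1 + max(0, 0) = 1
depth(f2(f3(n, q))) = 1 + depth(f3(n, q)) = 1 + 1 = 2
depth(f3(f3(f3(f1(q), f3(q, f3(q, q))), f3(q, f1(f1(q)))), f2(f3(n, q)))) = 1 + max(4, 2) = 5
depth(f2(q)) = 1 + depth(q) = 1 + 0 = 1
depth(f3(f2(q), f3(n, q))) = 1 + max(1, 1) = 2
depth(f2(f3(f2(q), f3(n, q)))) = 1 + depth(f3(f2(q), f3(n, q))) = 1 + 2 = 3
depth(f1(f2(f3(f2(q), f3(n, q))))) = 1 + depth(f2(f3(f2(q), f3(n, q)))) = 1 + 3 = 4
depth(f2(f1(f2(f3(f2(q), f3(n, q)))))) = 1 + depth(f1(f2(f3(f2(q), f3(n, q))))) = 1 + 4 = 5
depth(f3(f3(f3(f3(f1(q), f3(q, f3(q, q))), f3(q, f1(f1(q)))), f2(f3(n, q))), f2(f1(f2(f3(f2(q), f3(n, q))))))) = 1 + max(5, 5) = 6

6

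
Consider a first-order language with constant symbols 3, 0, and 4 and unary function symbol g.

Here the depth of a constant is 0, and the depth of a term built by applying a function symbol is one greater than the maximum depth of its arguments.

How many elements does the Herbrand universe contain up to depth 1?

6

If N_k denotes the number of depth-≤k ground terms, the 3 constants give N_0 = 3, and each function symbol of arity r contributes N_{k-1}^r new terms at level k: N_k = 3 + N_{k-1}.
N_0 = 3
N_1 = 3 + 3 = 6
Explicitly: 3, 0, 4, g(3), g(0), g(4).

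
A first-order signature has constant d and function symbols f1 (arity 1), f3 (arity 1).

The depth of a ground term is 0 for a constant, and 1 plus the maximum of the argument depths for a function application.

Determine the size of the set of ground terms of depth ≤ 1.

Let N_k = |{terms of depth ≤ k}|. Then N_0 = 1 and N_k = 1 + N_{k-1} + N_{k-1} for k ≥ 1 (one summand per function symbol, arity giving the exponent).
N_0 = 1
N_1 = 1 + 1 + 1 = 3
Explicitly: d, f1(d), f3(d).

3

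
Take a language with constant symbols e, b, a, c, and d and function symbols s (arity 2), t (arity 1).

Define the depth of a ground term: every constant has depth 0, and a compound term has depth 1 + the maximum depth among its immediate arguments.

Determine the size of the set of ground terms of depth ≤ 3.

Let N_k = |{terms of depth ≤ k}|. Then N_0 = 5 and N_k = 5 + N_{k-1}^2 + N_{k-1} for k ≥ 1 (one summand per function symbol, arity giving the exponent).
N_0 = 5
N_1 = 5 + 5^2 + 5 = 35
N_2 = 5 + 35^2 + 35 = 1265
N_3 = 5 + 1265^2 + 1265 = 1601495

1601495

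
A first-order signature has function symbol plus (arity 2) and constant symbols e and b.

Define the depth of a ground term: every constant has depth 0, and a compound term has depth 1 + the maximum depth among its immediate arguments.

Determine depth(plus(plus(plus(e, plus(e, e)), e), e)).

4

depth(plus(e, e)) = 1 + max(0, 0) = 1
depth(plus(e, plus(e, e))) = 1 + max(0, 1) = 2
depth(plus(plus(e, plus(e, e)), e)) = 1 + max(2, 0) = 3
depth(plus(plus(plus(e, plus(e, e)), e), e)) = 1 + max(3, 0) = 4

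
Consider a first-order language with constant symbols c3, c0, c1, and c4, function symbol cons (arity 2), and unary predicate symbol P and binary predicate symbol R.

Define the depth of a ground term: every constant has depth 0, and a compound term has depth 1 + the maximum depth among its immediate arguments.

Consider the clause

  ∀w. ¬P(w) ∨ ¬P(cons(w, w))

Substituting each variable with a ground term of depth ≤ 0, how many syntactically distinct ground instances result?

4

Ground terms of depth ≤ 0:
  If N_k denotes the number of depth-≤k ground terms, the 4 constants give N_0 = 4, and each function symbol of arity r contributes N_{k-1}^r new terms at level k: N_k = 4 + N_{k-1}^2.
  N_0 = 4
  Explicitly: c3, c0, c1, c4.
So there are 4 ground terms available for substitution.
The variable w ranges independently over the available ground terms, and distinct assignments produce distinct instances.
Number of ground instances = 4.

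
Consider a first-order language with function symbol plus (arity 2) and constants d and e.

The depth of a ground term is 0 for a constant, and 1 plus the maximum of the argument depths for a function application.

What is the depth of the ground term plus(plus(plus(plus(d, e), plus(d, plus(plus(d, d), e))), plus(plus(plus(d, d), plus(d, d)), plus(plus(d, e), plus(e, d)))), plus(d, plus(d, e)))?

6

depth(plus(d, e)) = 1 + max(0, 0) = 1
depth(plus(d, d)) = 1 + max(0, 0) = 1
depth(plus(plus(d, d), e)) = 1 + max(1, 0) = 2
depth(plus(d, plus(plus(d, d), e))) = 1 + max(0, 2) = 3
depth(plus(plus(d, e), plus(d, plus(plus(d, d), e)))) = 1 + max(1, 3) = 4
depth(plus(plus(d, d), plus(d, d))) = 1 + max(1, 1) = 2
depth(plus(e, d)) = 1 + max(0, 0) = 1
depth(plus(plus(d, e), plus(e, d))) = 1 + max(1, 1) = 2
depth(plus(plus(plus(d, d), plus(d, d)), plus(plus(d, e), plus(e, d)))) = 1 + max(2, 2) = 3
depth(plus(plus(plus(d, e), plus(d, plus(plus(d, d), e))), plus(plus(plus(d, d), plus(d, d)), plus(plus(d, e), plus(e, d))))) = 1 + max(4, 3) = 5
depth(plus(d, plus(d, e))) = 1 + max(0, 1) = 2
depth(plus(plus(plus(plus(d, e), plus(d, plus(plus(d, d), e))), plus(plus(plus(d, d), plus(d, d)), plus(plus(d, e), plus(e, d)))), plus(d, plus(d, e)))) = 1 + max(5, 2) = 6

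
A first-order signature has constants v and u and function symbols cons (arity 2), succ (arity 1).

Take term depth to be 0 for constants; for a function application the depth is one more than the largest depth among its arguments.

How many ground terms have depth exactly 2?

66

If N_k denotes the number of depth-≤k ground terms, the 2 constants give N_0 = 2, and each function symbol of arity r contributes N_{k-1}^r new terms at level k: N_k = 2 + N_{k-1}^2 + N_{k-1}.
N_0 = 2
N_1 = 2 + 2^2 + 2 = 8
N_2 = 2 + 8^2 + 8 = 74
Terms of depth exactly 2: N_2 − N_1 = 74 − 8 = 66.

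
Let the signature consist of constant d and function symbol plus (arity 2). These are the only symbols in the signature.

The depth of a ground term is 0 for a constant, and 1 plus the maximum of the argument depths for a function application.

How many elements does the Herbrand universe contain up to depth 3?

26

Let N_k count ground terms of depth at most k. Each non-constant term of depth ≤ k is some function symbol applied to depth-≤(k−1) arguments, giving N_k = 1 + N_{k-1}^2.
N_0 = 1
N_1 = 1 + 1^2 = 2
N_2 = 1 + 2^2 = 5
N_3 = 1 + 5^2 = 26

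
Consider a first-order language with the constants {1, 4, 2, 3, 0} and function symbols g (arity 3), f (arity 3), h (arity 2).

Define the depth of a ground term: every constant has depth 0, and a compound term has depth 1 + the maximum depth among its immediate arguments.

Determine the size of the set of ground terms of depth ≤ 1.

280

Count level by level. With function symbols g/3, f/3, h/2, the terms of depth ≤ k are the 5 constants together with each function applied to depth-≤(k−1) tuples, so N_k = 5 + N_{k-1}^3 + N_{k-1}^3 + N_{k-1}^2.
N_0 = 5
N_1 = 5 + 5^3 + 5^3 + 5^2 = 280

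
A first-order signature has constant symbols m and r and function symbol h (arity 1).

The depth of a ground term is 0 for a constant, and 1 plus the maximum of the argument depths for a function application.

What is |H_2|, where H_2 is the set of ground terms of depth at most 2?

6

Count level by level. With function symbols h/1, the terms of depth ≤ k are the 2 constants together with each function applied to depth-≤(k−1) tuples, so N_k = 2 + N_{k-1}.
N_0 = 2
N_1 = 2 + 2 = 4
N_2 = 2 + 4 = 6
Explicitly: m, r, h(m), h(r), h(h(m)), h(h(r)).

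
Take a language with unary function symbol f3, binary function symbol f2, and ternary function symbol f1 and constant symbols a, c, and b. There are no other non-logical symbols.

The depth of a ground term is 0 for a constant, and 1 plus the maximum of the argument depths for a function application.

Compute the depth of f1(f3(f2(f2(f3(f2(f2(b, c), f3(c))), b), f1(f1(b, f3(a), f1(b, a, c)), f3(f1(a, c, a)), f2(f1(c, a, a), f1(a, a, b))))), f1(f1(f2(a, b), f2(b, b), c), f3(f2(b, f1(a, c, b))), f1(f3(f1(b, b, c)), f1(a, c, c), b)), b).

depth(f2(b, c)) = 1 + max(0, 0) = 1
depth(f3(c)) = 1 + depth(c) = 1 + 0 = 1
depth(f2(f2(b, c), f3(c))) = 1 + max(1, 1) = 2
depth(f3(f2(f2(b, c), f3(c)))) = 1 + depth(f2(f2(b, c), f3(c))) = 1 + 2 = 3
depth(f2(f3(f2(f2(b, c), f3(c))), b)) = 1 + max(3, 0) = 4
depth(f3(a)) = 1 + depth(a) = 1 + 0 = 1
depth(f1(b, a, c)) = 1 + max(0, 0, 0) = 1
depth(f1(b, f3(a), f1(b, a, c))) = 1 + max(0, 1, 1) = 2
depth(f1(a, c, a)) = 1 + max(0, 0, 0) = 1
depth(f3(f1(a, c, a))) = 1 + depth(f1(a, c, a)) = 1 + 1 = 2
depth(f1(c, a, a)) = 1 + max(0, 0, 0) = 1
depth(f1(a, a, b)) = 1 + max(0, 0, 0) = 1
depth(f2(f1(c, a, a), f1(a, a, b))) = 1 + max(1, 1) = 2
depth(f1(f1(b, f3(a), f1(b, a, c)), f3(f1(a, c, a)), f2(f1(c, a, a), f1(a, a, b)))) = 1 + max(2, 2, 2) = 3
depth(f2(f2(f3(f2(f2(b, c), f3(c))), b), f1(f1(b, f3(a), f1(b, a, c)), f3(f1(a, c, a)), f2(f1(c, a, a), f1(a, a, b))))) = 1 + max(4, 3) = 5
depth(f3(f2(f2(f3(f2(f2(b, c), f3(c))), b), f1(f1(b, f3(a), f1(b, a, c)), f3(f1(a, c, a)), f2(f1(c, a, a), f1(a, a, b)))))) = 1 + depth(f2(f2(f3(f2(f2(b, c), f3(c))), b), f1(f1(b, f3(a), f1(b, a, c)), f3(f1(a, c, a)), f2(f1(c, a, a), f1(a, a, b))))) = 1 + 5 = 6
depth(f2(a, b)) = 1 + max(0, 0) = 1
depth(f2(b, b)) = 1 + max(0, 0) = 1
depth(f1(f2(a, b), f2(b, b), c)) = 1 + max(1, 1, 0) = 2
depth(f1(a, c, b)) = 1 + max(0, 0, 0) = 1
depth(f2(b, f1(a, c, b))) = 1 + max(0, 1) = 2
depth(f3(f2(b, f1(a, c, b)))) = 1 + depth(f2(b, f1(a, c, b))) = 1 + 2 = 3
depth(f1(b, b, c)) = 1 + max(0, 0, 0) = 1
depth(f3(f1(b, b, c))) = 1 + depth(f1(b, b, c)) = 1 + 1 = 2
depth(f1(a, c, c)) = 1 + max(0, 0, 0) = 1
depth(f1(f3(f1(b, b, c)), f1(a, c, c), b)) = 1 + max(2, 1, 0) = 3
depth(f1(f1(f2(a, b), f2(b, b), c), f3(f2(b, f1(a, c, b))), f1(f3(f1(b, b, c)), f1(a, c, c), b))) = 1 + max(2, 3, 3) = 4
depth(f1(f3(f2(f2(f3(f2(f2(b, c), f3(c))), b), f1(f1(b, f3(a), f1(b, a, c)), f3(f1(a, c, a)), f2(f1(c, a, a), f1(a, a, b))))), f1(f1(f2(a, b), f2(b, b), c), f3(f2(b, f1(a, c, b))), f1(f3(f1(b, b, c)), f1(a, c, c), b)), b)) = 1 + max(6, 4, 0) = 7

7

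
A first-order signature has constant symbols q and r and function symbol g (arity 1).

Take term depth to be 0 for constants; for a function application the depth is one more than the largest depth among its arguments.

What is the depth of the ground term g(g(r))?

depth(g(r)) = 1 + depth(r) = 1 + 0 = 1
depth(g(g(r))) = 1 + depth(g(r)) = 1 + 1 = 2

2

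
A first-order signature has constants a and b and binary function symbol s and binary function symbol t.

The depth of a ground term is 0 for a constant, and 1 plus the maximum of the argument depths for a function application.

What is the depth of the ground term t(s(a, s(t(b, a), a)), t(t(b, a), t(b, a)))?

depth(t(b, a)) = 1 + max(0, 0) = 1
depth(s(t(b, a), a)) = 1 + max(1, 0) = 2
depth(s(a, s(t(b, a), a))) = 1 + max(0, 2) = 3
depth(t(t(b, a), t(b, a))) = 1 + max(1, 1) = 2
depth(t(s(a, s(t(b, a), a)), t(t(b, a), t(b, a)))) = 1 + max(3, 2) = 4

4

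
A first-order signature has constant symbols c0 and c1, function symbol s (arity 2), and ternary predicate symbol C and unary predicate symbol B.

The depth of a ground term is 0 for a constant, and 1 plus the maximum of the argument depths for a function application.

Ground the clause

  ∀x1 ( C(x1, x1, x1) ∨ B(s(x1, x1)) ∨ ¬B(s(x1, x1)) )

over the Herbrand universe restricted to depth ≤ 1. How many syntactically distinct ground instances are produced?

6

Ground terms of depth ≤ 1:
  If N_k denotes the number of depth-≤k ground terms, the 2 constants give N_0 = 2, and each function symbol of arity r contributes N_{k-1}^r new terms at level k: N_k = 2 + N_{k-1}^2.
  N_0 = 2
  N_1 = 2 + 2^2 = 6
So there are 6 ground terms available for substitution.
The clause has 1 distinct variable (x1), which appears in the body. In the free term algebra distinct substitutions yield syntactically distinct ground instances.
Number of ground instances = 6.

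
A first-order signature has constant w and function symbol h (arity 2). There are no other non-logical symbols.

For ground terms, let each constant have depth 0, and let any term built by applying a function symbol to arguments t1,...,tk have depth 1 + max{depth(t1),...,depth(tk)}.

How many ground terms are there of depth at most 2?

Let N_k count ground terms of depth at most k. Each non-constant term of depth ≤ k is some function symbol applied to depth-≤(k−1) arguments, giving N_k = 1 + N_{k-1}^2.
N_0 = 1
N_1 = 1 + 1^2 = 2
N_2 = 1 + 2^2 = 5
Explicitly: w, h(w, w), h(w, h(w, w)), h(h(w, w), w), h(h(w, w), h(w, w)).

5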